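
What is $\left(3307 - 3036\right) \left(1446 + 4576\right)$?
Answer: $1631962$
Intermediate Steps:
$\left(3307 - 3036\right) \left(1446 + 4576\right) = 271 \cdot 6022 = 1631962$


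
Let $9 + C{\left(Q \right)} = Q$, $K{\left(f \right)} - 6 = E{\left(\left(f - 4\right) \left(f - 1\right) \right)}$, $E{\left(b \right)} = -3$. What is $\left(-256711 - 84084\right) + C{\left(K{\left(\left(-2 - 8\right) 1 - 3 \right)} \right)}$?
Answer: $-340801$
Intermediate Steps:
$K{\left(f \right)} = 3$ ($K{\left(f \right)} = 6 - 3 = 3$)
$C{\left(Q \right)} = -9 + Q$
$\left(-256711 - 84084\right) + C{\left(K{\left(\left(-2 - 8\right) 1 - 3 \right)} \right)} = \left(-256711 - 84084\right) + \left(-9 + 3\right) = -340795 - 6 = -340801$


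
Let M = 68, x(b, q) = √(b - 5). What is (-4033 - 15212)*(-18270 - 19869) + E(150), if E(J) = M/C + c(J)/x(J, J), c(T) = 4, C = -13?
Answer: 9541805647/13 + 4*√145/145 ≈ 7.3398e+8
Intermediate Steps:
x(b, q) = √(-5 + b)
E(J) = -68/13 + 4/√(-5 + J) (E(J) = 68/(-13) + 4/(√(-5 + J)) = 68*(-1/13) + 4/√(-5 + J) = -68/13 + 4/√(-5 + J))
(-4033 - 15212)*(-18270 - 19869) + E(150) = (-4033 - 15212)*(-18270 - 19869) + (-68/13 + 4/√(-5 + 150)) = -19245*(-38139) + (-68/13 + 4/√145) = 733985055 + (-68/13 + 4*(√145/145)) = 733985055 + (-68/13 + 4*√145/145) = 9541805647/13 + 4*√145/145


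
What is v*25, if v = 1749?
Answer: 43725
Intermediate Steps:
v*25 = 1749*25 = 43725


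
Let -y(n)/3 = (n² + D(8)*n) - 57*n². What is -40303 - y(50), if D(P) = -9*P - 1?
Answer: -471253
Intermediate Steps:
D(P) = -1 - 9*P
y(n) = 168*n² + 219*n (y(n) = -3*((n² + (-1 - 9*8)*n) - 57*n²) = -3*((n² + (-1 - 72)*n) - 57*n²) = -3*((n² - 73*n) - 57*n²) = -3*(-73*n - 56*n²) = 168*n² + 219*n)
-40303 - y(50) = -40303 - 3*50*(73 + 56*50) = -40303 - 3*50*(73 + 2800) = -40303 - 3*50*2873 = -40303 - 1*430950 = -40303 - 430950 = -471253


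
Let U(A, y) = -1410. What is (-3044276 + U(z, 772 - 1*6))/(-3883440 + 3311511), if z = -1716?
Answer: 3045686/571929 ≈ 5.3253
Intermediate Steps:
(-3044276 + U(z, 772 - 1*6))/(-3883440 + 3311511) = (-3044276 - 1410)/(-3883440 + 3311511) = -3045686/(-571929) = -3045686*(-1/571929) = 3045686/571929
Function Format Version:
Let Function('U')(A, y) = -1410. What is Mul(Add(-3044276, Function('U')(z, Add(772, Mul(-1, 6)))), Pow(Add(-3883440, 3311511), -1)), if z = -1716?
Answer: Rational(3045686, 571929) ≈ 5.3253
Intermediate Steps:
Mul(Add(-3044276, Function('U')(z, Add(772, Mul(-1, 6)))), Pow(Add(-3883440, 3311511), -1)) = Mul(Add(-3044276, -1410), Pow(Add(-3883440, 3311511), -1)) = Mul(-3045686, Pow(-571929, -1)) = Mul(-3045686, Rational(-1, 571929)) = Rational(3045686, 571929)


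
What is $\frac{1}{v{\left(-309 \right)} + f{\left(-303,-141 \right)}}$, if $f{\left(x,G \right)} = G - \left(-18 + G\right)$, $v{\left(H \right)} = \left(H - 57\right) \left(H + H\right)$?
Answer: $\frac{1}{226206} \approx 4.4207 \cdot 10^{-6}$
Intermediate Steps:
$v{\left(H \right)} = 2 H \left(-57 + H\right)$ ($v{\left(H \right)} = \left(-57 + H\right) 2 H = 2 H \left(-57 + H\right)$)
$f{\left(x,G \right)} = 18$ ($f{\left(x,G \right)} = G - \left(-18 + G\right) = 18$)
$\frac{1}{v{\left(-309 \right)} + f{\left(-303,-141 \right)}} = \frac{1}{2 \left(-309\right) \left(-57 - 309\right) + 18} = \frac{1}{2 \left(-309\right) \left(-366\right) + 18} = \frac{1}{226188 + 18} = \frac{1}{226206}$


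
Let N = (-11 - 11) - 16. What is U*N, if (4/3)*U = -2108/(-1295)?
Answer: -60078/1295 ≈ -46.392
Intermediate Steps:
N = -38 (N = -22 - 16 = -38)
U = 1581/1295 (U = 3*(-2108/(-1295))/4 = 3*(-2108*(-1/1295))/4 = (3/4)*(2108/1295) = 1581/1295 ≈ 1.2208)
U*N = (1581/1295)*(-38) = -60078/1295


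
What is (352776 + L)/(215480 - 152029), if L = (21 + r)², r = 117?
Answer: 371820/63451 ≈ 5.8600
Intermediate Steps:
L = 19044 (L = (21 + 117)² = 138² = 19044)
(352776 + L)/(215480 - 152029) = (352776 + 19044)/(215480 - 152029) = 371820/63451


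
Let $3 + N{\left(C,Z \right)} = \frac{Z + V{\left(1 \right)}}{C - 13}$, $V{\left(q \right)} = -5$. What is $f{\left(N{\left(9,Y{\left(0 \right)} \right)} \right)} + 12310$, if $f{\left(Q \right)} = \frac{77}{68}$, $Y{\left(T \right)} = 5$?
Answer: $\frac{837157}{68} \approx 12311.0$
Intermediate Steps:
$N{\left(C,Z \right)} = -3 + \frac{-5 + Z}{-13 + C}$ ($N{\left(C,Z \right)} = -3 + \frac{Z - 5}{C - 13} = -3 + \frac{-5 + Z}{-13 + C}$)
$f{\left(Q \right)} = \frac{77}{68}$ ($f{\left(Q \right)} = 77 \cdot \frac{1}{68} = \frac{77}{68}$)
$f{\left(N{\left(9,Y{\left(0 \right)} \right)} \right)} + 12310 = \frac{77}{68} + 12310 = \frac{837157}{68}$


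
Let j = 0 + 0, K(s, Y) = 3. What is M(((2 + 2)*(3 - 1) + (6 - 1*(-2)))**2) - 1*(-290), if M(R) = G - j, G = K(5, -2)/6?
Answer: 581/2 ≈ 290.50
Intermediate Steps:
j = 0
G = 1/2 (G = 3/6 = 3*(1/6) = 1/2 ≈ 0.50000)
M(R) = 1/2 (M(R) = 1/2 - 1*0 = 1/2 + 0 = 1/2)
M(((2 + 2)*(3 - 1) + (6 - 1*(-2)))**2) - 1*(-290) = 1/2 - 1*(-290) = 1/2 + 290 = 581/2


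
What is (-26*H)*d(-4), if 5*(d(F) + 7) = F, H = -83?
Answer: -84162/5 ≈ -16832.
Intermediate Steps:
d(F) = -7 + F/5
(-26*H)*d(-4) = (-26*(-83))*(-7 + (1/5)*(-4)) = 2158*(-7 - 4/5) = 2158*(-39/5) = -84162/5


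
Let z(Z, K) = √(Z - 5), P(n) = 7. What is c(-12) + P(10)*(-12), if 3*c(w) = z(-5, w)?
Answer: -84 + I*√10/3 ≈ -84.0 + 1.0541*I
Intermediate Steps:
z(Z, K) = √(-5 + Z)
c(w) = I*√10/3 (c(w) = √(-5 - 5)/3 = √(-10)/3 = (I*√10)/3 = I*√10/3)
c(-12) + P(10)*(-12) = I*√10/3 + 7*(-12) = I*√10/3 - 84 = -84 + I*√10/3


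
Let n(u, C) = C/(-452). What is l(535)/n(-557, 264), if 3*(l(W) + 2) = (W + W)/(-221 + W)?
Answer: 4181/2826 ≈ 1.4795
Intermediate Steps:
n(u, C) = -C/452 (n(u, C) = C*(-1/452) = -C/452)
l(W) = -2 + 2*W/(3*(-221 + W)) (l(W) = -2 + ((W + W)/(-221 + W))/3 = -2 + ((2*W)/(-221 + W))/3 = -2 + (2*W/(-221 + W))/3 = -2 + 2*W/(3*(-221 + W)))
l(535)/n(-557, 264) = (2*(663 - 2*535)/(3*(-221 + 535)))/((-1/452*264)) = ((⅔)*(663 - 1070)/314)/(-66/113) = ((⅔)*(1/314)*(-407))*(-113/66) = -407/471*(-113/66) = 4181/2826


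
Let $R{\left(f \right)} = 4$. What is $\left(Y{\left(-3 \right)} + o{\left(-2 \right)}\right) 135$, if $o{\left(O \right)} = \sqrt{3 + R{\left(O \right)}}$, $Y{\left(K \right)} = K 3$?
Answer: $-1215 + 135 \sqrt{7} \approx -857.82$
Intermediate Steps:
$Y{\left(K \right)} = 3 K$
$o{\left(O \right)} = \sqrt{7}$ ($o{\left(O \right)} = \sqrt{3 + 4} = \sqrt{7}$)
$\left(Y{\left(-3 \right)} + o{\left(-2 \right)}\right) 135 = \left(3 \left(-3\right) + \sqrt{7}\right) 135 = \left(-9 + \sqrt{7}\right) 135 = -1215 + 135 \sqrt{7}$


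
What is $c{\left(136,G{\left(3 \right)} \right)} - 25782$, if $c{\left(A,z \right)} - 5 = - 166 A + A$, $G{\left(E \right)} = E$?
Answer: $-48217$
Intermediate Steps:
$c{\left(A,z \right)} = 5 - 165 A$ ($c{\left(A,z \right)} = 5 + \left(- 166 A + A\right) = 5 - 165 A$)
$c{\left(136,G{\left(3 \right)} \right)} - 25782 = \left(5 - 22440\right) - 25782 = -22435 - 25782 = -48217$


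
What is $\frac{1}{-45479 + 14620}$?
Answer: $- \frac{1}{30859} \approx -3.2405 \cdot 10^{-5}$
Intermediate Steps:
$\frac{1}{-45479 + 14620} = \frac{1}{-30859} = - \frac{1}{30859}$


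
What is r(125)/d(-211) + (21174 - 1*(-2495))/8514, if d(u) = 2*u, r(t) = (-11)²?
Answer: 2239531/898227 ≈ 2.4933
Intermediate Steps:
r(t) = 121
r(125)/d(-211) + (21174 - 1*(-2495))/8514 = 121/((2*(-211))) + (21174 - 1*(-2495))/8514 = 121/(-422) + (21174 + 2495)*(1/8514) = 121*(-1/422) + 23669*(1/8514) = -121/422 + 23669/8514 = 2239531/898227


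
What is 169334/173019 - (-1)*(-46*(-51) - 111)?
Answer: 35169709/15729 ≈ 2236.0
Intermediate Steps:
169334/173019 - (-1)*(-46*(-51) - 111) = 169334*(1/173019) - (-1)*(2346 - 111) = 15394/15729 - (-1)*2235 = 15394/15729 - 1*(-2235) = 15394/15729 + 2235 = 35169709/15729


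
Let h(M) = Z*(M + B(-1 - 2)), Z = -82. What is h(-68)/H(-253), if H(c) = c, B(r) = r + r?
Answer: -6068/253 ≈ -23.984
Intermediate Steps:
B(r) = 2*r
h(M) = 492 - 82*M (h(M) = -82*(M + 2*(-1 - 2)) = -82*(M + 2*(-3)) = -82*(M - 6) = -82*(-6 + M) = 492 - 82*M)
h(-68)/H(-253) = (492 - 82*(-68))/(-253) = (492 + 5576)*(-1/253) = 6068*(-1/253) = -6068/253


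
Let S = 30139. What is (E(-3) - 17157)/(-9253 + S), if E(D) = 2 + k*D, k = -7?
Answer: -8567/10443 ≈ -0.82036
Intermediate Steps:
E(D) = 2 - 7*D
(E(-3) - 17157)/(-9253 + S) = ((2 - 7*(-3)) - 17157)/(-9253 + 30139) = ((2 + 21) - 17157)/20886 = (23 - 17157)*(1/20886) = -17134*1/20886 = -8567/10443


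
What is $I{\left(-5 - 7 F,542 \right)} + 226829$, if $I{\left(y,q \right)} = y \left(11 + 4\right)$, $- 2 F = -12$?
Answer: $226124$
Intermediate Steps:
$F = 6$ ($F = \left(- \frac{1}{2}\right) \left(-12\right) = 6$)
$I{\left(y,q \right)} = 15 y$ ($I{\left(y,q \right)} = y 15 = 15 y$)
$I{\left(-5 - 7 F,542 \right)} + 226829 = 15 \left(-5 - 42\right) + 226829 = 15 \left(-47\right) + 226829 = -705 + 226829 = 226124$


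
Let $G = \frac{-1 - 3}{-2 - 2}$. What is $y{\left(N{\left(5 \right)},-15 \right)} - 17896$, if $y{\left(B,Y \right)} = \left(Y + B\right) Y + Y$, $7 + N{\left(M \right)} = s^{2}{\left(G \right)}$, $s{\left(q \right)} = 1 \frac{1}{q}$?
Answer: $-17596$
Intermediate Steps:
$G = 1$ ($G = - \frac{4}{-4} = \left(-4\right) \left(- \frac{1}{4}\right) = 1$)
$s{\left(q \right)} = \frac{1}{q}$
$N{\left(M \right)} = -6$ ($N{\left(M \right)} = -7 + \left(1^{-1}\right)^{2} = -7 + 1^{2} = -7 + 1 = -6$)
$y{\left(B,Y \right)} = Y + Y \left(B + Y\right)$ ($y{\left(B,Y \right)} = \left(B + Y\right) Y + Y = Y \left(B + Y\right) + Y = Y + Y \left(B + Y\right)$)
$y{\left(N{\left(5 \right)},-15 \right)} - 17896 = - 15 \left(1 - 6 - 15\right) - 17896 = \left(-15\right) \left(-20\right) - 17896 = 300 - 17896 = -17596$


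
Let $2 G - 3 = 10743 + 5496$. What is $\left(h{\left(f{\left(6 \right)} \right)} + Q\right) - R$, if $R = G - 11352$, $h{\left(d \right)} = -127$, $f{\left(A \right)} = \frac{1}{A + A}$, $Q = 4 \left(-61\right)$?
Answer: $2860$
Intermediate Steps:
$Q = -244$
$f{\left(A \right)} = \frac{1}{2 A}$
$G = 8121$ ($G = \frac{3}{2} + \frac{10743 + 5496}{2} = \frac{3}{2} + \frac{1}{2} \cdot 16239 = \frac{3}{2} + \frac{16239}{2} = 8121$)
$R = -3231$ ($R = 8121 - 11352 = -3231$)
$\left(h{\left(f{\left(6 \right)} \right)} + Q\right) - R = \left(-127 - 244\right) - -3231 = -371 + 3231 = 2860$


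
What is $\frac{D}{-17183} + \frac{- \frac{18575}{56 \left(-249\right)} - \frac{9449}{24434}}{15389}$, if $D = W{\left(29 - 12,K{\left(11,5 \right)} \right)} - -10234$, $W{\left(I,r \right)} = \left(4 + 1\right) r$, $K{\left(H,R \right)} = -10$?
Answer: $- \frac{26695356173745947}{45046529528961576} \approx -0.59262$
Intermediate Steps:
$W{\left(I,r \right)} = 5 r$
$D = 10184$ ($D = 5 \left(-10\right) - -10234 = -50 + 10234 = 10184$)
$\frac{D}{-17183} + \frac{- \frac{18575}{56 \left(-249\right)} - \frac{9449}{24434}}{15389} = \frac{10184}{-17183} + \frac{- \frac{18575}{56 \left(-249\right)} - \frac{9449}{24434}}{15389} = 10184 \left(- \frac{1}{17183}\right) + \left(- \frac{18575}{-13944} - \frac{9449}{24434}\right) \frac{1}{15389} = - \frac{10184}{17183} + \left(\left(-18575\right) \left(- \frac{1}{13944}\right) - \frac{9449}{24434}\right) \frac{1}{15389} = - \frac{10184}{17183} + \left(\frac{18575}{13944} - \frac{9449}{24434}\right) \frac{1}{15389} = - \frac{10184}{17183} + \frac{161052347}{170353848} \cdot \frac{1}{15389} = - \frac{10184}{17183} + \frac{161052347}{2621575366872} = - \frac{26695356173745947}{45046529528961576}$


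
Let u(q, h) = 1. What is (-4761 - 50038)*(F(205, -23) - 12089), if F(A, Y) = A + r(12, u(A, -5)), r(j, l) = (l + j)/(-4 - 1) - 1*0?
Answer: 3256868967/5 ≈ 6.5137e+8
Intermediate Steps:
r(j, l) = -j/5 - l/5 (r(j, l) = (j + l)/(-5) + 0 = (j + l)*(-⅕) + 0 = (-j/5 - l/5) + 0 = -j/5 - l/5)
F(A, Y) = -13/5 + A (F(A, Y) = A + (-⅕*12 - ⅕*1) = A + (-12/5 - ⅕) = A - 13/5 = -13/5 + A)
(-4761 - 50038)*(F(205, -23) - 12089) = (-4761 - 50038)*((-13/5 + 205) - 12089) = -54799*(1012/5 - 12089) = -54799*(-59433/5) = 3256868967/5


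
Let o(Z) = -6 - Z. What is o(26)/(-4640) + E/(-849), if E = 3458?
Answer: -500561/123105 ≈ -4.0661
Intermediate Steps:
o(26)/(-4640) + E/(-849) = (-6 - 1*26)/(-4640) + 3458/(-849) = (-6 - 26)*(-1/4640) + 3458*(-1/849) = -32*(-1/4640) - 3458/849 = 1/145 - 3458/849 = -500561/123105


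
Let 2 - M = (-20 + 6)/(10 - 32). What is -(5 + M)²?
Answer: -4900/121 ≈ -40.496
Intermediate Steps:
M = 15/11 (M = 2 - (-20 + 6)/(10 - 32) = 2 - (-14)/(-22) = 2 - (-14)*(-1)/22 = 2 - 1*7/11 = 2 - 7/11 = 15/11 ≈ 1.3636)
-(5 + M)² = -(5 + 15/11)² = -(70/11)² = -1*4900/121 = -4900/121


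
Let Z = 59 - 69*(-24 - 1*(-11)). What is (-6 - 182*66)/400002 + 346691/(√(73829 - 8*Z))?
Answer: -2003/66667 + 346691*√229/3893 ≈ 1347.6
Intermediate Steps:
Z = 956 (Z = 59 - 69*(-24 + 11) = 59 - 69*(-13) = 59 + 897 = 956)
(-6 - 182*66)/400002 + 346691/(√(73829 - 8*Z)) = (-6 - 182*66)/400002 + 346691/(√(73829 - 8*956)) = (-6 - 12012)*(1/400002) + 346691/(√(73829 - 7648)) = -12018*1/400002 + 346691/(√66181) = -2003/66667 + 346691/((17*√229)) = -2003/66667 + 346691*(√229/3893) = -2003/66667 + 346691*√229/3893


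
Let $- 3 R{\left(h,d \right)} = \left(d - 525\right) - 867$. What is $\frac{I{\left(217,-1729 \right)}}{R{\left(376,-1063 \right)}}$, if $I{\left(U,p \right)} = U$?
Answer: $\frac{651}{2455} \approx 0.26517$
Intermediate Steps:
$R{\left(h,d \right)} = 464 - \frac{d}{3}$ ($R{\left(h,d \right)} = - \frac{\left(d - 525\right) - 867}{3} = - \frac{\left(-525 + d\right) - 867}{3} = - \frac{-1392 + d}{3} = 464 - \frac{d}{3}$)
$\frac{I{\left(217,-1729 \right)}}{R{\left(376,-1063 \right)}} = \frac{217}{464 - - \frac{1063}{3}} = \frac{217}{464 + \frac{1063}{3}} = \frac{217}{\frac{2455}{3}} = 217 \cdot \frac{3}{2455} = \frac{651}{2455}$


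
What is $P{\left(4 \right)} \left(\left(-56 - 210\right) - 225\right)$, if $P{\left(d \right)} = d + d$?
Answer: $-3928$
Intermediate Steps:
$P{\left(d \right)} = 2 d$
$P{\left(4 \right)} \left(\left(-56 - 210\right) - 225\right) = 2 \cdot 4 \left(\left(-56 - 210\right) - 225\right) = 8 \left(\left(-56 - 210\right) - 225\right) = 8 \left(-266 - 225\right) = 8 \left(-491\right) = -3928$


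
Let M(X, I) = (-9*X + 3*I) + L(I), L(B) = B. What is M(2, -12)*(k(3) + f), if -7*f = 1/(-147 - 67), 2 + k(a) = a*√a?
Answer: 98835/749 - 198*√3 ≈ -210.99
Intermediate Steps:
k(a) = -2 + a^(3/2) (k(a) = -2 + a*√a = -2 + a^(3/2))
M(X, I) = -9*X + 4*I (M(X, I) = (-9*X + 3*I) + I = -9*X + 4*I)
f = 1/1498 (f = -1/(7*(-147 - 67)) = -⅐/(-214) = -⅐*(-1/214) = 1/1498 ≈ 0.00066756)
M(2, -12)*(k(3) + f) = (-9*2 + 4*(-12))*((-2 + 3^(3/2)) + 1/1498) = (-18 - 48)*((-2 + 3*√3) + 1/1498) = -66*(-2995/1498 + 3*√3) = 98835/749 - 198*√3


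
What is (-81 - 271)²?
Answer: 123904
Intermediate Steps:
(-81 - 271)² = (-352)² = 123904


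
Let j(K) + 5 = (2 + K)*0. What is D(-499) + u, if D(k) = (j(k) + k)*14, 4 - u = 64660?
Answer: -71712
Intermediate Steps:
u = -64656 (u = 4 - 1*64660 = 4 - 64660 = -64656)
j(K) = -5 (j(K) = -5 + (2 + K)*0 = -5 + 0 = -5)
D(k) = -70 + 14*k (D(k) = (-5 + k)*14 = -70 + 14*k)
D(-499) + u = (-70 + 14*(-499)) - 64656 = (-70 - 6986) - 64656 = -7056 - 64656 = -71712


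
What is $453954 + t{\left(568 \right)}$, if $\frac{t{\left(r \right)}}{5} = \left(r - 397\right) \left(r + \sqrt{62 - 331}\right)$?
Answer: $939594 + 855 i \sqrt{269} \approx 9.3959 \cdot 10^{5} + 14023.0 i$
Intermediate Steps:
$t{\left(r \right)} = 5 \left(-397 + r\right) \left(r + i \sqrt{269}\right)$ ($t{\left(r \right)} = 5 \left(r - 397\right) \left(r + \sqrt{62 - 331}\right) = 5 \left(-397 + r\right) \left(r + \sqrt{-269}\right) = 5 \left(-397 + r\right) \left(r + i \sqrt{269}\right)$)
$453954 + t{\left(568 \right)} = 453954 + \left(\left(-1985\right) 568 + 5 \cdot 568^{2} - 1985 i \sqrt{269} + 5 i 568 \sqrt{269}\right) = 453954 + \left(-1127480 + 5 \cdot 322624 - 1985 i \sqrt{269} + 2840 i \sqrt{269}\right) = 453954 + \left(-1127480 + 1613120 - 1985 i \sqrt{269} + 2840 i \sqrt{269}\right) = 453954 + \left(485640 + 855 i \sqrt{269}\right) = 939594 + 855 i \sqrt{269}$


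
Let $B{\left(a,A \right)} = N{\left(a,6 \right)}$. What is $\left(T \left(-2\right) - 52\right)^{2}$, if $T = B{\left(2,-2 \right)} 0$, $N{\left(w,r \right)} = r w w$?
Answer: $2704$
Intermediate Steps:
$N{\left(w,r \right)} = r w^{2}$
$B{\left(a,A \right)} = 6 a^{2}$
$T = 0$ ($T = 6 \cdot 2^{2} \cdot 0 = 6 \cdot 4 \cdot 0 = 24 \cdot 0 = 0$)
$\left(T \left(-2\right) - 52\right)^{2} = \left(0 \left(-2\right) - 52\right)^{2} = \left(0 - 52\right)^{2} = \left(-52\right)^{2} = 2704$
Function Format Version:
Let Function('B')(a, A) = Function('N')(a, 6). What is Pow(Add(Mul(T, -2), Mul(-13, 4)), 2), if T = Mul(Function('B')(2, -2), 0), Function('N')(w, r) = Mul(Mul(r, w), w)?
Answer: 2704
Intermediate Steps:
Function('N')(w, r) = Mul(r, Pow(w, 2))
Function('B')(a, A) = Mul(6, Pow(a, 2))
T = 0 (T = Mul(Mul(6, Pow(2, 2)), 0) = Mul(Mul(6, 4), 0) = Mul(24, 0) = 0)
Pow(Add(Mul(T, -2), Mul(-13, 4)), 2) = Pow(Add(Mul(0, -2), Mul(-13, 4)), 2) = Pow(Add(0, -52), 2) = Pow(-52, 2) = 2704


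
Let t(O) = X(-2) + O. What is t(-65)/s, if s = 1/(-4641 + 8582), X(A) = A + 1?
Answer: -260106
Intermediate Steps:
X(A) = 1 + A
t(O) = -1 + O (t(O) = (1 - 2) + O = -1 + O)
s = 1/3941 ≈ 0.00025374
t(-65)/s = (-1 - 65)/(1/3941) = -66*3941 = -260106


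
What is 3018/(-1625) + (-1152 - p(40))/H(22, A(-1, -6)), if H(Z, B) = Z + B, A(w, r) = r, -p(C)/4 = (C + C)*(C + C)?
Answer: 2479982/1625 ≈ 1526.1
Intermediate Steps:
p(C) = -16*C**2 (p(C) = -4*(C + C)*(C + C) = -4*2*C*2*C = -16*C**2)
H(Z, B) = B + Z
3018/(-1625) + (-1152 - p(40))/H(22, A(-1, -6)) = 3018/(-1625) + (-1152 - (-16)*40**2)/(-6 + 22) = 3018*(-1/1625) + (-1152 - (-16)*1600)/16 = -3018/1625 + (-1152 - 1*(-25600))*(1/16) = -3018/1625 + (-1152 + 25600)*(1/16) = -3018/1625 + 24448*(1/16) = -3018/1625 + 1528 = 2479982/1625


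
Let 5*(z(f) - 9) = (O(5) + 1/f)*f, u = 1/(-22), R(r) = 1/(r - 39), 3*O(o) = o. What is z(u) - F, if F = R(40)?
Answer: 2701/330 ≈ 8.1848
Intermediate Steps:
O(o) = o/3
R(r) = 1/(-39 + r)
F = 1 (F = 1/(-39 + 40) = 1/1 = 1)
u = -1/22 ≈ -0.045455
z(f) = 9 + f*(5/3 + 1/f)/5 (z(f) = 9 + (((1/3)*5 + 1/f)*f)/5 = 9 + ((5/3 + 1/f)*f)/5 = 9 + (f*(5/3 + 1/f))/5 = 9 + f*(5/3 + 1/f)/5)
z(u) - F = (46/5 + (1/3)*(-1/22)) - 1*1 = (46/5 - 1/66) - 1 = 3031/330 - 1 = 2701/330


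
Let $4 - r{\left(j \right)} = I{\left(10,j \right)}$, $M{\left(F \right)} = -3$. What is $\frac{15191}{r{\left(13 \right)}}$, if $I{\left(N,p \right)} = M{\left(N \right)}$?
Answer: $\frac{15191}{7} \approx 2170.1$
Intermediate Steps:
$I{\left(N,p \right)} = -3$
$r{\left(j \right)} = 7$ ($r{\left(j \right)} = 4 - -3 = 4 + 3 = 7$)
$\frac{15191}{r{\left(13 \right)}} = \frac{15191}{7}$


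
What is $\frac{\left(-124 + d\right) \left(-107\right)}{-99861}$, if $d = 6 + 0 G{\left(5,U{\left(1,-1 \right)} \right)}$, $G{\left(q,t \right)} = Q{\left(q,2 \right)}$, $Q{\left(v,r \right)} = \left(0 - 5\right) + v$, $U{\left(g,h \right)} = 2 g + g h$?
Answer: $- \frac{12626}{99861} \approx -0.12644$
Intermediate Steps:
$Q{\left(v,r \right)} = -5 + v$
$G{\left(q,t \right)} = -5 + q$
$d = 6$ ($d = 6 + 0 \left(-5 + 5\right) = 6 + 0 \cdot 0 = 6 + 0 = 6$)
$\frac{\left(-124 + d\right) \left(-107\right)}{-99861} = \frac{\left(-124 + 6\right) \left(-107\right)}{-99861} = \left(-118\right) \left(-107\right) \left(- \frac{1}{99861}\right) = 12626 \left(- \frac{1}{99861}\right) = - \frac{12626}{99861}$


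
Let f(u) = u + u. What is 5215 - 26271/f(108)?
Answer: 40747/8 ≈ 5093.4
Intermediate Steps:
f(u) = 2*u
5215 - 26271/f(108) = 5215 - 26271/(2*108) = 5215 - 26271/216 = 5215 - 1*973/8 = 5215 - 973/8 = 40747/8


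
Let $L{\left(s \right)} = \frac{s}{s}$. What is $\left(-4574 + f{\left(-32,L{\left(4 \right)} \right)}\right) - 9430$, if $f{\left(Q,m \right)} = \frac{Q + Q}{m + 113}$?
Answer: $- \frac{798260}{57} \approx -14005.0$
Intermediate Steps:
$L{\left(s \right)} = 1$
$f{\left(Q,m \right)} = \frac{2 Q}{113 + m}$
$\left(-4574 + f{\left(-32,L{\left(4 \right)} \right)}\right) - 9430 = \left(-4574 + 2 \left(-32\right) \frac{1}{113 + 1}\right) - 9430 = \left(-4574 + 2 \left(-32\right) \frac{1}{114}\right) - 9430 = \left(-4574 - \frac{32}{57}\right) - 9430 = - \frac{260750}{57} - 9430 = - \frac{798260}{57}$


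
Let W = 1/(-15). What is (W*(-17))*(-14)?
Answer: -238/15 ≈ -15.867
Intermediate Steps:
W = -1/15 ≈ -0.066667
(W*(-17))*(-14) = -1/15*(-17)*(-14) = (17/15)*(-14) = -238/15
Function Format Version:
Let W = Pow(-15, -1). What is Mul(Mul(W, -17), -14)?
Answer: Rational(-238, 15) ≈ -15.867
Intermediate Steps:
W = Rational(-1, 15) ≈ -0.066667
Mul(Mul(W, -17), -14) = Mul(Mul(Rational(-1, 15), -17), -14) = Mul(Rational(17, 15), -14) = Rational(-238, 15)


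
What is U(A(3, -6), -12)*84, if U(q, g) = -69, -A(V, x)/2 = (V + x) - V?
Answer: -5796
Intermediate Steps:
A(V, x) = -2*x (A(V, x) = -2*((V + x) - V) = -2*x)
U(A(3, -6), -12)*84 = -69*84 = -5796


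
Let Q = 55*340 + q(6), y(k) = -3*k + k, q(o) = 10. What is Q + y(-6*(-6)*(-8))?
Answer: 19286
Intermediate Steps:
y(k) = -2*k
Q = 18710 (Q = 55*340 + 10 = 18700 + 10 = 18710)
Q + y(-6*(-6)*(-8)) = 18710 - 2*(-6*(-6))*(-8) = 18710 - 72*(-8) = 18710 - 2*(-288) = 18710 + 576 = 19286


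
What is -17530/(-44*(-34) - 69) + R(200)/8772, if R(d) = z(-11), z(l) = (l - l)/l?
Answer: -17530/1427 ≈ -12.285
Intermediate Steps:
z(l) = 0 (z(l) = 0/l = 0)
R(d) = 0
-17530/(-44*(-34) - 69) + R(200)/8772 = -17530/(-44*(-34) - 69) + 0/8772 = -17530/(1496 - 69) + 0*(1/8772) = -17530/1427 + 0 = -17530/1427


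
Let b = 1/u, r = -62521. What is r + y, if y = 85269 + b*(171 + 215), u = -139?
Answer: 3161586/139 ≈ 22745.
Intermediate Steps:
b = -1/139 (b = 1/(-139) = -1/139 ≈ -0.0071942)
y = 11852005/139 (y = 85269 - (171 + 215)/139 = 85269 - 1/139*386 = 85269 - 386/139 = 11852005/139 ≈ 85266.)
r + y = -62521 + 11852005/139 = 3161586/139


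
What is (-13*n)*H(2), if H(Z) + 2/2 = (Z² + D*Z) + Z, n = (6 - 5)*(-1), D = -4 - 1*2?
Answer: -91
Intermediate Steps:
D = -6 (D = -4 - 2 = -6)
n = -1 (n = 1*(-1) = -1)
H(Z) = -1 + Z² - 5*Z (H(Z) = -1 + ((Z² - 6*Z) + Z) = -1 + (Z² - 5*Z) = -1 + Z² - 5*Z)
(-13*n)*H(2) = (-13*(-1))*(-1 + 2² - 5*2) = 13*(-1 + 4 - 10) = 13*(-7) = -91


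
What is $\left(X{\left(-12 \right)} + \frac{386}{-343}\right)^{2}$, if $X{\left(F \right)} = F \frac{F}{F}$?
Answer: $\frac{20268004}{117649} \approx 172.28$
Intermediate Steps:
$X{\left(F \right)} = F$ ($X{\left(F \right)} = F 1 = F$)
$\left(X{\left(-12 \right)} + \frac{386}{-343}\right)^{2} = \left(-12 + \frac{386}{-343}\right)^{2} = \left(-12 + 386 \left(- \frac{1}{343}\right)\right)^{2} = \left(-12 - \frac{386}{343}\right)^{2} = \left(- \frac{4502}{343}\right)^{2} = \frac{20268004}{117649}$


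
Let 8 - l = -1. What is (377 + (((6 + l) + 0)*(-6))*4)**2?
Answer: 289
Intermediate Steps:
l = 9 (l = 8 - 1*(-1) = 8 + 1 = 9)
(377 + (((6 + l) + 0)*(-6))*4)**2 = (377 + (((6 + 9) + 0)*(-6))*4)**2 = (377 + ((15 + 0)*(-6))*4)**2 = (377 + (15*(-6))*4)**2 = (377 - 90*4)**2 = (377 - 360)**2 = 17**2 = 289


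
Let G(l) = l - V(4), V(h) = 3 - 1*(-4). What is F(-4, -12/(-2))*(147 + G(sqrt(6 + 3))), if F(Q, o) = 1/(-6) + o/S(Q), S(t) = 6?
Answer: 715/6 ≈ 119.17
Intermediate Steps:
V(h) = 7 (V(h) = 3 + 4 = 7)
F(Q, o) = -1/6 + o/6 (F(Q, o) = 1/(-6) + o/6 = 1*(-1/6) + o*(1/6) = -1/6 + o/6)
G(l) = -7 + l (G(l) = l - 1*7 = l - 7 = -7 + l)
F(-4, -12/(-2))*(147 + G(sqrt(6 + 3))) = (-1/6 + (-12/(-2))/6)*(147 + (-7 + sqrt(6 + 3))) = (-1/6 + (-12*(-1/2))/6)*(147 + (-7 + sqrt(9))) = (-1/6 + (1/6)*6)*(147 + (-7 + 3)) = (-1/6 + 1)*(147 - 4) = (5/6)*143 = 715/6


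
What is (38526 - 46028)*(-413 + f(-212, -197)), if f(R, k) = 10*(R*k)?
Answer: -3130036954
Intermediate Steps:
f(R, k) = 10*R*k
(38526 - 46028)*(-413 + f(-212, -197)) = (38526 - 46028)*(-413 + 10*(-212)*(-197)) = -7502*(-413 + 417640) = -7502*417227 = -3130036954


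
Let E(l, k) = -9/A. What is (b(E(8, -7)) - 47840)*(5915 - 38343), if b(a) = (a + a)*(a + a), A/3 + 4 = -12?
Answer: 24821615357/16 ≈ 1.5514e+9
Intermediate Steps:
A = -48 (A = -12 + 3*(-12) = -12 - 36 = -48)
E(l, k) = 3/16 (E(l, k) = -9/(-48) = -9*(-1/48) = 3/16)
b(a) = 4*a**2 (b(a) = (2*a)*(2*a) = 4*a**2)
(b(E(8, -7)) - 47840)*(5915 - 38343) = (4*(3/16)**2 - 47840)*(5915 - 38343) = (4*(9/256) - 47840)*(-32428) = (9/64 - 47840)*(-32428) = -3061751/64*(-32428) = 24821615357/16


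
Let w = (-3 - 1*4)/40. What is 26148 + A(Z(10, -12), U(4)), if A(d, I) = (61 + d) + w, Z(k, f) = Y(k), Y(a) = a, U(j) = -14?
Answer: 1048753/40 ≈ 26219.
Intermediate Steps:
Z(k, f) = k
w = -7/40 (w = (-3 - 4)*(1/40) = -7*1/40 = -7/40 ≈ -0.17500)
A(d, I) = 2433/40 + d (A(d, I) = (61 + d) - 7/40 = 2433/40 + d)
26148 + A(Z(10, -12), U(4)) = 26148 + (2433/40 + 10) = 26148 + 2833/40 = 1048753/40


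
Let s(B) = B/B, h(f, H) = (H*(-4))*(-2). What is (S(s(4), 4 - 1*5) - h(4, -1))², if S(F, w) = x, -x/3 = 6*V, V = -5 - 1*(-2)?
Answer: 3844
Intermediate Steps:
h(f, H) = 8*H (h(f, H) = -4*H*(-2) = 8*H)
V = -3 (V = -5 + 2 = -3)
x = 54 (x = -18*(-3) = -3*(-18) = 54)
s(B) = 1
S(F, w) = 54
(S(s(4), 4 - 1*5) - h(4, -1))² = (54 - 8*(-1))² = (54 - 1*(-8))² = (54 + 8)² = 62² = 3844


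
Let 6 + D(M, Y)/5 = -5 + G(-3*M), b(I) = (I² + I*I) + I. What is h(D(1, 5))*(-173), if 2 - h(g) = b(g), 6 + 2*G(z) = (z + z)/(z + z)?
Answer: 1564439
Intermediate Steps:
G(z) = -5/2 (G(z) = -3 + ((z + z)/(z + z))/2 = -3 + ((2*z)/((2*z)))/2 = -3 + ((2*z)*(1/(2*z)))/2 = -3 + (½)*1 = -3 + ½ = -5/2)
b(I) = I + 2*I² (b(I) = (I² + I²) + I = 2*I² + I = I + 2*I²)
D(M, Y) = -135/2 (D(M, Y) = -30 + 5*(-5 - 5/2) = -30 + 5*(-15/2) = -30 - 75/2 = -135/2)
h(g) = 2 - g*(1 + 2*g)
h(D(1, 5))*(-173) = (2 - 1*(-135/2)*(1 + 2*(-135/2)))*(-173) = (2 - 1*(-135/2)*(1 - 135))*(-173) = (2 - 1*(-135/2)*(-134))*(-173) = (2 - 9045)*(-173) = -9043*(-173) = 1564439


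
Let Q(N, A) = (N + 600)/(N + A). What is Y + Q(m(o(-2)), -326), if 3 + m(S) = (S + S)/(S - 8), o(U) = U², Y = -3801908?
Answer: -1258432143/331 ≈ -3.8019e+6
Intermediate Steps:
m(S) = -3 + 2*S/(-8 + S) (m(S) = -3 + (S + S)/(S - 8) = -3 + (2*S)/(-8 + S) = -3 + 2*S/(-8 + S))
Q(N, A) = (600 + N)/(A + N)
Y + Q(m(o(-2)), -326) = -3801908 + (600 + (24 - 1*(-2)²)/(-8 + (-2)²))/(-326 + (24 - 1*(-2)²)/(-8 + (-2)²)) = -3801908 + (600 + (24 - 1*4)/(-8 + 4))/(-326 + (24 - 1*4)/(-8 + 4)) = -3801908 + (600 + (24 - 4)/(-4))/(-326 + (24 - 4)/(-4)) = -3801908 + (600 - ¼*20)/(-326 - ¼*20) = -3801908 + (600 - 5)/(-326 - 5) = -3801908 + 595/(-331) = -3801908 - 1/331*595 = -3801908 - 595/331 = -1258432143/331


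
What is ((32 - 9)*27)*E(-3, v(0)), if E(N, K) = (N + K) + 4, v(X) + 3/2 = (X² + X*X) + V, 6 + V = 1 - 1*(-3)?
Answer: -3105/2 ≈ -1552.5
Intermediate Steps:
V = -2 (V = -6 + (1 - 1*(-3)) = -6 + (1 + 3) = -6 + 4 = -2)
v(X) = -7/2 + 2*X² (v(X) = -3/2 + ((X² + X*X) - 2) = -3/2 + ((X² + X²) - 2) = -3/2 + (2*X² - 2) = -3/2 + (-2 + 2*X²) = -7/2 + 2*X²)
E(N, K) = 4 + K + N (E(N, K) = (K + N) + 4 = 4 + K + N)
((32 - 9)*27)*E(-3, v(0)) = ((32 - 9)*27)*(4 + (-7/2 + 2*0²) - 3) = (23*27)*(4 + (-7/2 + 2*0) - 3) = 621*(4 + (-7/2 + 0) - 3) = 621*(4 - 7/2 - 3) = 621*(-5/2) = -3105/2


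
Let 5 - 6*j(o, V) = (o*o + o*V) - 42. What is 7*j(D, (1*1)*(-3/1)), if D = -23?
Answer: -3857/6 ≈ -642.83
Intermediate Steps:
j(o, V) = 47/6 - o²/6 - V*o/6 (j(o, V) = ⅚ - ((o*o + o*V) - 42)/6 = ⅚ - ((o² + V*o) - 42)/6 = ⅚ - (-42 + o² + V*o)/6 = ⅚ + (7 - o²/6 - V*o/6) = 47/6 - o²/6 - V*o/6)
7*j(D, (1*1)*(-3/1)) = 7*(47/6 - ⅙*(-23)² - ⅙*(1*1)*(-3/1)*(-23)) = 7*(47/6 - ⅙*529 - ⅙*1*(-3*1)*(-23)) = 7*(47/6 - 529/6 - ⅙*1*(-3)*(-23)) = 7*(47/6 - 529/6 - ⅙*(-3)*(-23)) = 7*(47/6 - 529/6 - 23/2) = 7*(-551/6) = -3857/6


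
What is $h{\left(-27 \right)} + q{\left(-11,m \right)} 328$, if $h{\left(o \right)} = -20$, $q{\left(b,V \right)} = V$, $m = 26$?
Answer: $8508$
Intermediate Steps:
$h{\left(-27 \right)} + q{\left(-11,m \right)} 328 = -20 + 26 \cdot 328 = -20 + 8528 = 8508$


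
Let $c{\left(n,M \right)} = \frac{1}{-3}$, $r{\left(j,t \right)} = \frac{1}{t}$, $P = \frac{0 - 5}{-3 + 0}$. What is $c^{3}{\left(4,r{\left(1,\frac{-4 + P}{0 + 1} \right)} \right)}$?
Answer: $- \frac{1}{27} \approx -0.037037$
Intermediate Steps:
$P = \frac{5}{3}$ ($P = - \frac{5}{-3} = \left(-5\right) \left(- \frac{1}{3}\right) = \frac{5}{3} \approx 1.6667$)
$c{\left(n,M \right)} = - \frac{1}{3}$
$c^{3}{\left(4,r{\left(1,\frac{-4 + P}{0 + 1} \right)} \right)} = \left(- \frac{1}{3}\right)^{3} = - \frac{1}{27}$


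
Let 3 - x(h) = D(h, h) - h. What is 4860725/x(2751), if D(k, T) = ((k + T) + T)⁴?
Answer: -4860725/4639245770013327 ≈ -1.0477e-9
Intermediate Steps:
D(k, T) = (k + 2*T)⁴ (D(k, T) = ((T + k) + T)⁴ = (k + 2*T)⁴)
x(h) = 3 + h - 81*h⁴ (x(h) = 3 - ((h + 2*h)⁴ - h) = 3 - ((3*h)⁴ - h) = 3 - (81*h⁴ - h) = 3 - (-h + 81*h⁴) = 3 + (h - 81*h⁴) = 3 + h - 81*h⁴)
4860725/x(2751) = 4860725/(3 + 2751 - 81*2751⁴) = 4860725/(3 + 2751 - 81*57274639136001) = 4860725/(3 + 2751 - 4639245770016081) = 4860725/(-4639245770013327) = 4860725*(-1/4639245770013327) = -4860725/4639245770013327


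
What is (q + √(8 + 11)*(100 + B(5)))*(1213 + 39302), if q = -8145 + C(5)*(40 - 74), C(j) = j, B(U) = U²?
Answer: -336882225 + 5064375*√19 ≈ -3.1481e+8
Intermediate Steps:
q = -8315 (q = -8145 + 5*(40 - 74) = -8145 + 5*(-34) = -8145 - 170 = -8315)
(q + √(8 + 11)*(100 + B(5)))*(1213 + 39302) = (-8315 + √(8 + 11)*(100 + 5²))*(1213 + 39302) = (-8315 + √19*(100 + 25))*40515 = (-8315 + √19*125)*40515 = (-8315 + 125*√19)*40515 = -336882225 + 5064375*√19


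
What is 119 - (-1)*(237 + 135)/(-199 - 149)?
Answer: 3420/29 ≈ 117.93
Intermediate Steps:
119 - (-1)*(237 + 135)/(-199 - 149) = 119 - (-1)*372/(-348) = 119 - (-1)*372*(-1/348) = 119 - (-1)*(-31)/29 = 119 - 1*31/29 = 119 - 31/29 = 3420/29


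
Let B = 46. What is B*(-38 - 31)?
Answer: -3174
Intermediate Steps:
B*(-38 - 31) = 46*(-38 - 31) = 46*(-69) = -3174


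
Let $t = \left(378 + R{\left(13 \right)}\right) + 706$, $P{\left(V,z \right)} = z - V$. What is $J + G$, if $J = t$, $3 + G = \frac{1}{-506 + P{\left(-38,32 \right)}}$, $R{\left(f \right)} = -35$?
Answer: $\frac{456055}{436} \approx 1046.0$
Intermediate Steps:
$G = - \frac{1309}{436}$ ($G = -3 + \frac{1}{-506 + \left(32 - -38\right)} = -3 + \frac{1}{-506 + \left(32 + 38\right)} = -3 + \frac{1}{-506 + 70} = -3 + \frac{1}{-436} = -3 - \frac{1}{436} = - \frac{1309}{436} \approx -3.0023$)
$t = 1049$ ($t = \left(378 - 35\right) + 706 = 343 + 706 = 1049$)
$J = 1049$
$J + G = 1049 - \frac{1309}{436} = \frac{456055}{436}$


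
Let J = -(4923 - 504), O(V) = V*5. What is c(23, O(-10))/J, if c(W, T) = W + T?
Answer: 3/491 ≈ 0.0061100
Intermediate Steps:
O(V) = 5*V
c(W, T) = T + W
J = -4419 (J = -1*4419 = -4419)
c(23, O(-10))/J = (5*(-10) + 23)/(-4419) = (-50 + 23)*(-1/4419) = -27*(-1/4419) = 3/491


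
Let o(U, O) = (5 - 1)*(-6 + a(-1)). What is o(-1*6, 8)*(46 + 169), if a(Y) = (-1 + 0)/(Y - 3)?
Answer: -4945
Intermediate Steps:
a(Y) = -1/(-3 + Y)
o(U, O) = -23 (o(U, O) = (5 - 1)*(-6 - 1/(-3 - 1)) = 4*(-6 - 1/(-4)) = 4*(-6 - 1*(-1/4)) = 4*(-6 + 1/4) = 4*(-23/4) = -23)
o(-1*6, 8)*(46 + 169) = -23*(46 + 169) = -23*215 = -4945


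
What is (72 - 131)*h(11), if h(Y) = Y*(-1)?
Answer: 649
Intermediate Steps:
h(Y) = -Y
(72 - 131)*h(11) = (72 - 131)*(-1*11) = -59*(-11) = 649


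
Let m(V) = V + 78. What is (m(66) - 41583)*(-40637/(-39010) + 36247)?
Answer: -58596242237973/39010 ≈ -1.5021e+9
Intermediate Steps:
m(V) = 78 + V
(m(66) - 41583)*(-40637/(-39010) + 36247) = ((78 + 66) - 41583)*(-40637/(-39010) + 36247) = (144 - 41583)*(-40637*(-1/39010) + 36247) = -41439*(40637/39010 + 36247) = -41439*1414036107/39010 = -58596242237973/39010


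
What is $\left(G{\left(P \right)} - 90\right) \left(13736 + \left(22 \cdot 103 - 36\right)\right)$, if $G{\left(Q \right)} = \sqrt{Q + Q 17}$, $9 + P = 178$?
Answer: $-1436940 + 622674 \sqrt{2} \approx -5.5635 \cdot 10^{5}$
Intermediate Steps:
$P = 169$ ($P = -9 + 178 = 169$)
$G{\left(Q \right)} = 3 \sqrt{2} \sqrt{Q}$ ($G{\left(Q \right)} = \sqrt{Q + 17 Q} = \sqrt{18 Q} = 3 \sqrt{2} \sqrt{Q}$)
$\left(G{\left(P \right)} - 90\right) \left(13736 + \left(22 \cdot 103 - 36\right)\right) = \left(3 \sqrt{2} \sqrt{169} - 90\right) \left(13736 + \left(22 \cdot 103 - 36\right)\right) = \left(3 \sqrt{2} \cdot 13 - 90\right) \left(13736 + \left(2266 - 36\right)\right) = \left(39 \sqrt{2} - 90\right) \left(13736 + 2230\right) = \left(-90 + 39 \sqrt{2}\right) 15966 = -1436940 + 622674 \sqrt{2}$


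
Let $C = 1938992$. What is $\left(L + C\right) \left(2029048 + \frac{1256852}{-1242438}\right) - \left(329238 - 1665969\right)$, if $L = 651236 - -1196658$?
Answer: $\frac{4773304518485693285}{621219} \approx 7.6838 \cdot 10^{12}$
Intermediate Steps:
$L = 1847894$ ($L = 651236 + 1196658 = 1847894$)
$\left(L + C\right) \left(2029048 + \frac{1256852}{-1242438}\right) - \left(329238 - 1665969\right) = \left(1847894 + 1938992\right) \left(2029048 + \frac{1256852}{-1242438}\right) - \left(329238 - 1665969\right) = 3786886 \left(2029048 + 1256852 \left(- \frac{1}{1242438}\right)\right) - -1336731 = 3786886 \left(2029048 - \frac{628426}{621219}\right) + 1336731 = 3786886 \cdot \frac{1260482541086}{621219} + 1336731 = \frac{4773303688082998196}{621219} + 1336731 = \frac{4773304518485693285}{621219}$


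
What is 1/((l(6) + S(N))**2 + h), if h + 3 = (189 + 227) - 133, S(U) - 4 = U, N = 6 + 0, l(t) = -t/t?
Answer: 1/361 ≈ 0.0027701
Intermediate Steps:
l(t) = -1 (l(t) = -1*1 = -1)
N = 6
S(U) = 4 + U
h = 280 (h = -3 + ((189 + 227) - 133) = -3 + (416 - 133) = -3 + 283 = 280)
1/((l(6) + S(N))**2 + h) = 1/((-1 + (4 + 6))**2 + 280) = 1/((-1 + 10)**2 + 280) = 1/(9**2 + 280) = 1/(81 + 280) = 1/361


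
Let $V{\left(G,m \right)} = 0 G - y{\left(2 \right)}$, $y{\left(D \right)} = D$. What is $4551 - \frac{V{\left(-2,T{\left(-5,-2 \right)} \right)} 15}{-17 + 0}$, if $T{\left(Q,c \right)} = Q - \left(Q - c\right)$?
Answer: $\frac{77337}{17} \approx 4549.2$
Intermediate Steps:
$T{\left(Q,c \right)} = c$
$V{\left(G,m \right)} = -2$ ($V{\left(G,m \right)} = 0 G - 2 = 0 - 2 = -2$)
$4551 - \frac{V{\left(-2,T{\left(-5,-2 \right)} \right)} 15}{-17 + 0} = 4551 - \frac{\left(-2\right) 15}{-17 + 0} = 4551 - - \frac{30}{-17} = 4551 - \left(-30\right) \left(- \frac{1}{17}\right) = 4551 - \frac{30}{17} = \frac{77337}{17}$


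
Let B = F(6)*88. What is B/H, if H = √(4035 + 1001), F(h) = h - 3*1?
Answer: 132*√1259/1259 ≈ 3.7202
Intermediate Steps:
F(h) = -3 + h (F(h) = h - 3 = -3 + h)
H = 2*√1259 (H = √5036 = 2*√1259 ≈ 70.965)
B = 264 (B = (-3 + 6)*88 = 3*88 = 264)
B/H = 264/((2*√1259)) = 264*(√1259/2518) = 132*√1259/1259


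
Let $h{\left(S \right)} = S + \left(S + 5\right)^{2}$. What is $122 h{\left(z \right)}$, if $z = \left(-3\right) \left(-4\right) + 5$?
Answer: $61122$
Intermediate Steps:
$z = 17$ ($z = 12 + 5 = 17$)
$h{\left(S \right)} = S + \left(5 + S\right)^{2}$
$122 h{\left(z \right)} = 122 \left(17 + \left(5 + 17\right)^{2}\right) = 122 \left(17 + 22^{2}\right) = 122 \left(17 + 484\right) = 122 \cdot 501 = 61122$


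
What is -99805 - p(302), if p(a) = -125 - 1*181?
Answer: -99499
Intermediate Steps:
p(a) = -306 (p(a) = -125 - 181 = -306)
-99805 - p(302) = -99805 - 1*(-306) = -99805 + 306 = -99499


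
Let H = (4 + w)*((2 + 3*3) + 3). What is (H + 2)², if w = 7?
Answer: 24336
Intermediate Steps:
H = 154 (H = (4 + 7)*((2 + 3*3) + 3) = 11*((2 + 9) + 3) = 11*(11 + 3) = 11*14 = 154)
(H + 2)² = (154 + 2)² = 156² = 24336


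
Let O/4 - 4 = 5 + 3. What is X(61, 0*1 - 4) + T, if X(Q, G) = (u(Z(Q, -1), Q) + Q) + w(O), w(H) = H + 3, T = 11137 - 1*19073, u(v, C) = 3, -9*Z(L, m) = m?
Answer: -7821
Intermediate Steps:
Z(L, m) = -m/9
O = 48 (O = 16 + 4*(5 + 3) = 16 + 4*8 = 16 + 32 = 48)
T = -7936 (T = 11137 - 19073 = -7936)
w(H) = 3 + H
X(Q, G) = 54 + Q (X(Q, G) = (3 + Q) + (3 + 48) = (3 + Q) + 51 = 54 + Q)
X(61, 0*1 - 4) + T = (54 + 61) - 7936 = 115 - 7936 = -7821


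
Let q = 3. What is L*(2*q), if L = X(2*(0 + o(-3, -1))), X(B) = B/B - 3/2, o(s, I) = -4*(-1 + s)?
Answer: -3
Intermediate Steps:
o(s, I) = 4 - 4*s
X(B) = -½ (X(B) = 1 - 3*½ = 1 - 3/2 = -½)
L = -½ ≈ -0.50000
L*(2*q) = -3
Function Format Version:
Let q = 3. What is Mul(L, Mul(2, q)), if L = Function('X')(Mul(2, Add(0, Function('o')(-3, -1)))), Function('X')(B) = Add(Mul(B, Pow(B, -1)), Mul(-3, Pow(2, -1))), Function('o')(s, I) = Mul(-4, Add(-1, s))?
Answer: -3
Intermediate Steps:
Function('o')(s, I) = Add(4, Mul(-4, s))
Function('X')(B) = Rational(-1, 2) (Function('X')(B) = Add(1, Mul(-3, Rational(1, 2))) = Add(1, Rational(-3, 2)) = Rational(-1, 2))
L = Rational(-1, 2) ≈ -0.50000
Mul(L, Mul(2, q)) = Mul(Rational(-1, 2), Mul(2, 3)) = Mul(Rational(-1, 2), 6) = -3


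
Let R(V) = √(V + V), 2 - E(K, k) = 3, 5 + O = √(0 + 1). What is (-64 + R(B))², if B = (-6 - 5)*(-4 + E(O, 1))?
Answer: (64 - √110)² ≈ 2863.5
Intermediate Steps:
O = -4 (O = -5 + √(0 + 1) = -5 + √1 = -5 + 1 = -4)
E(K, k) = -1 (E(K, k) = 2 - 1*3 = 2 - 3 = -1)
B = 55 (B = (-6 - 5)*(-4 - 1) = -11*(-5) = 55)
R(V) = √2*√V (R(V) = √(2*V) = √2*√V)
(-64 + R(B))² = (-64 + √2*√55)² = (-64 + √110)²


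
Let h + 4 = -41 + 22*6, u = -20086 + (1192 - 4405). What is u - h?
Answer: -23386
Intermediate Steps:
u = -23299 (u = -20086 - 3213 = -23299)
h = 87 (h = -4 + (-41 + 22*6) = -4 + (-41 + 132) = -4 + 91 = 87)
u - h = -23299 - 1*87 = -23299 - 87 = -23386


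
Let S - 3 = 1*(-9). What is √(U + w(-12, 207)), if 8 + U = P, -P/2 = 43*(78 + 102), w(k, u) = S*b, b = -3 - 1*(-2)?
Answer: I*√15482 ≈ 124.43*I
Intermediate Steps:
S = -6 (S = 3 + 1*(-9) = 3 - 9 = -6)
b = -1 (b = -3 + 2 = -1)
w(k, u) = 6 (w(k, u) = -6*(-1) = 6)
P = -15480 (P = -86*(78 + 102) = -86*180 = -2*7740 = -15480)
U = -15488 (U = -8 - 15480 = -15488)
√(U + w(-12, 207)) = √(-15488 + 6) = √(-15482) = I*√15482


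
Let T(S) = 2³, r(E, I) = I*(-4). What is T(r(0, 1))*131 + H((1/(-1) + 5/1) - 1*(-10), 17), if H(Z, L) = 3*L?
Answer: 1099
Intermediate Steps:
r(E, I) = -4*I
T(S) = 8
T(r(0, 1))*131 + H((1/(-1) + 5/1) - 1*(-10), 17) = 8*131 + 3*17 = 1048 + 51 = 1099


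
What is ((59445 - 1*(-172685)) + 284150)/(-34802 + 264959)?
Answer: 516280/230157 ≈ 2.2432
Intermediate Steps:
((59445 - 1*(-172685)) + 284150)/(-34802 + 264959) = ((59445 + 172685) + 284150)/230157 = (232130 + 284150)*(1/230157) = 516280*(1/230157) = 516280/230157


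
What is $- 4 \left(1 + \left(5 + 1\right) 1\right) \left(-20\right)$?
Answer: $560$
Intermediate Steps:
$- 4 \left(1 + \left(5 + 1\right) 1\right) \left(-20\right) = - 4 \left(1 + 6 \cdot 1\right) \left(-20\right) = - 4 \left(1 + 6\right) \left(-20\right) = \left(-4\right) 7 \left(-20\right) = \left(-28\right) \left(-20\right) = 560$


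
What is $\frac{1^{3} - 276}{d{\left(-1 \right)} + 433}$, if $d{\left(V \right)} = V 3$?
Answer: $- \frac{55}{86} \approx -0.63953$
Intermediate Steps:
$d{\left(V \right)} = 3 V$
$\frac{1^{3} - 276}{d{\left(-1 \right)} + 433} = \frac{1^{3} - 276}{3 \left(-1\right) + 433} = \frac{1 - 276}{-3 + 433} = - \frac{275}{430} = \left(-275\right) \frac{1}{430} = - \frac{55}{86}$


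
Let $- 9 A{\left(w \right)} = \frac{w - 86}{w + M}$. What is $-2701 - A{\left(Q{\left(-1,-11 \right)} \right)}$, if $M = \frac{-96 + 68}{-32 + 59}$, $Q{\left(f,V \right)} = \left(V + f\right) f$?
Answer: $- \frac{10807}{4} \approx -2701.8$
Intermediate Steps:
$Q{\left(f,V \right)} = f \left(V + f\right)$
$M = - \frac{28}{27} \approx -1.037$
$A{\left(w \right)} = - \frac{-86 + w}{9 \left(- \frac{28}{27} + w\right)}$ ($A{\left(w \right)} = - \frac{\left(w - 86\right) \frac{1}{w - \frac{28}{27}}}{9} = - \frac{\left(-86 + w\right) \frac{1}{- \frac{28}{27} + w}}{9} = - \frac{\frac{1}{- \frac{28}{27} + w} \left(-86 + w\right)}{9} = - \frac{-86 + w}{9 \left(- \frac{28}{27} + w\right)}$)
$-2701 - A{\left(Q{\left(-1,-11 \right)} \right)} = -2701 - \frac{3 \left(86 - - (-11 - 1)\right)}{-28 + 27 \left(- (-11 - 1)\right)} = -2701 - \frac{3 \left(86 - \left(-1\right) \left(-12\right)\right)}{-28 + 27 \left(\left(-1\right) \left(-12\right)\right)} = -2701 - \frac{3 \left(86 - 12\right)}{-28 + 27 \cdot 12} = -2701 - \frac{3 \left(86 - 12\right)}{-28 + 324} = -2701 - 3 \cdot \frac{1}{296} \cdot 74 = -2701 - \frac{3}{4} = - \frac{10807}{4}$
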